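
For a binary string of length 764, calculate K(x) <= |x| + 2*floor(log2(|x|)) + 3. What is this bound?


floor(log2(764)) = 9
2 * 9 = 18
K(x) <= 764 + 18 + 3 = 785

785


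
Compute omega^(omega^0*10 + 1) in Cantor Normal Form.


omega^(omega^0*10 + 1):
omega^0 = 1, so the exponent is 10 + 1 = 11 (finite ordinal addition).
Result = omega^11, already a single CNF term.

omega^11


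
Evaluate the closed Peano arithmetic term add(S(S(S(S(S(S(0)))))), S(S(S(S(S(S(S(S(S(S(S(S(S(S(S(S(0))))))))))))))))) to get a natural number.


add(S^6(0), S^16(0)):
S^6(0) = 6
S^16(0) = 16
6 + 16 = 22

22


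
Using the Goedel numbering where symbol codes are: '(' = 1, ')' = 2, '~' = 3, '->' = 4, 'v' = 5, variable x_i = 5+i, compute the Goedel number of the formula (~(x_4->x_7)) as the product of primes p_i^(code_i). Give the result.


Formula: (~(x_4->x_7))
Symbol codes: [1, 3, 1, 9, 4, 12, 2, 2]
Primes: [2, 3, 5, 7, 11, 13, 17, 19]
p_1^1 = 2^1 = 2
p_2^3 = 3^3 = 27
p_3^1 = 5^1 = 5
p_4^9 = 7^9 = 40353607
p_5^4 = 11^4 = 14641
p_6^12 = 13^12 = 23298085122481
p_7^2 = 17^2 = 289
p_8^2 = 19^2 = 361
Product = 387741367150773069716102259449010

387741367150773069716102259449010


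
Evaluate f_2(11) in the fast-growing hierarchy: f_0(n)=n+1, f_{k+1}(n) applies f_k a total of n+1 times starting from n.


f_2(11) = f_1^12(11)
f_1(m) = 2m + 1.
Iterating: f_1^k(n) = 2^k*(n+1) - 1.
f_2(11) = 2^12*(11+1) - 1 = 4096*12 - 1 = 49151

49151


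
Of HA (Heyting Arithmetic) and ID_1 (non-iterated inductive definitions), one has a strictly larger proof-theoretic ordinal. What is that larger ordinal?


Proof-theoretic ordinal of HA (Heyting Arithmetic): epsilon_0
Proof-theoretic ordinal of ID_1 (non-iterated inductive definitions): psi_0(epsilon_{Omega+1})
Comparing: epsilon_0 < psi_0(epsilon_{Omega+1}).
The larger ordinal is psi_0(epsilon_{Omega+1}) (from ID_1 (non-iterated inductive definitions)).

psi_0(epsilon_{Omega+1})


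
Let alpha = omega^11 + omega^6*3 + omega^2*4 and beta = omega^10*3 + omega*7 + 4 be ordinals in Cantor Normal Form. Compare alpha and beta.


Compare term by term from highest exponent:
alpha = omega^11 + omega^6*3 + omega^2*4
beta = omega^10*3 + omega*7 + 4
Term 1: alpha has omega^11*1, beta has omega^10*3
Term 2: alpha has omega^6*3, beta has omega^1*7
Term 3: alpha has omega^2*4, beta has omega^0*4
Result: alpha > beta

alpha > beta


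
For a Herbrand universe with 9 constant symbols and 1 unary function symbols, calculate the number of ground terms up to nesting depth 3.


Herbrand terms by depth:
Depth 0: 9 constants
Depth 1: 9 new terms (running total: 18)
Depth 2: 9 new terms (running total: 27)
Depth 3: 9 new terms (running total: 36)
Total distinct ground terms = 36

36


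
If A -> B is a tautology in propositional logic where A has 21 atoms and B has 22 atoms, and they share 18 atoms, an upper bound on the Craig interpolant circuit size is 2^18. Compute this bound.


Shared atoms = 18
Craig interpolant size bound = 2^18
= 262144

262144


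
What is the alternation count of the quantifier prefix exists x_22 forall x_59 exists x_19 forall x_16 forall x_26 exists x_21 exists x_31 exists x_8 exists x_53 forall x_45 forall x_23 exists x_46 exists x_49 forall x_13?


Walk the prefix and count type changes:
  position 1: exists -> forall <-- alternation
  position 2: forall -> exists <-- alternation
  position 3: exists -> forall <-- alternation
  position 4: forall -> forall
  position 5: forall -> exists <-- alternation
  position 6: exists -> exists
  position 7: exists -> exists
  position 8: exists -> exists
  position 9: exists -> forall <-- alternation
  position 10: forall -> forall
  position 11: forall -> exists <-- alternation
  position 12: exists -> exists
  position 13: exists -> forall <-- alternation
Total alternations = 7

7


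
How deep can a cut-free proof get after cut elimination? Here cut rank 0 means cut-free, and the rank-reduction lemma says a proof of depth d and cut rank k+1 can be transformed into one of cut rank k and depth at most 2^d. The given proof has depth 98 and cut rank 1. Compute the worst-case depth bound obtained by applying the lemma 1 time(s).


Each rank reduction sends depth d to at most 2^d; cut rank r needs r reductions.
2_0(98) = 98
2_1(98) = 2^98 = 316912650057057350374175801344
Cut-free depth bound = 316912650057057350374175801344

316912650057057350374175801344


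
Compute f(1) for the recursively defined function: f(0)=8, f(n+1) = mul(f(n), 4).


f(0) = 8
f(1) = mul(f(0), 4) = mul(8, 4) = 32


32


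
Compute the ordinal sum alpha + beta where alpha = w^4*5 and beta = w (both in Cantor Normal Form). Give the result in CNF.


Ordinal addition w^4*5 + w:
Leading exponent of alpha (4) > leading exponent of beta (1).
Since alpha's term has higher exponent than beta's leading term,
the sum is simply alpha followed by beta.
Result = w^4*5 + w

w^4*5 + w


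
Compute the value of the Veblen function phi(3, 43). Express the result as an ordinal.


phi(3, 43):
phi(3, beta) = eta_beta (the beta-th eta number, fixed point of zeta).
phi(3, 43) = eta_43

eta_43


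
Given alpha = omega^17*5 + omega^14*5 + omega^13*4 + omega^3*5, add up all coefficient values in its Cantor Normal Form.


CNF: omega^17*5 + omega^14*5 + omega^13*4 + omega^3*5
Coefficients: 5 + 5 + 4 + 5 = 19

19


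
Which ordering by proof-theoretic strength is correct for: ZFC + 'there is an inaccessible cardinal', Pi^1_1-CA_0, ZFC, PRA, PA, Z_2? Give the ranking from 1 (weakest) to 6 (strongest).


Ordering by consistency strength:
1. PRA
2. PA
3. Pi^1_1-CA_0
4. Z_2
5. ZFC
6. ZFC + 'there is an inaccessible cardinal'


ZFC + 'there is an inaccessible cardinal'=6, Pi^1_1-CA_0=3, ZFC=5, PRA=1, PA=2, Z_2=4


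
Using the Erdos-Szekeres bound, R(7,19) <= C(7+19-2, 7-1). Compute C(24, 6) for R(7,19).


R(7,19) <= C(7+19-2, 7-1) = C(24, 6)
C(24, 6) = 24! / (6! * 18!)
= 134596

134596


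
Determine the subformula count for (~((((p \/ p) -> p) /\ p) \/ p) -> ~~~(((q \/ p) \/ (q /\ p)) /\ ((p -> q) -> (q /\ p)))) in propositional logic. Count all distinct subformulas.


Formula: (~((((p \/ p) -> p) /\ p) \/ p) -> ~~~(((q \/ p) \/ (q /\ p)) /\ ((p -> q) -> (q /\ p))))
Subformulas found:
  1. q
  2. p
  3. (p \/ p)
  4. (q /\ p)
  5. (q \/ p)
  6. (p -> q)
  7. ((p \/ p) -> p)
  8. (((p \/ p) -> p) /\ p)
  9. ((q \/ p) \/ (q /\ p))
  10. ((p -> q) -> (q /\ p))
  11. ((((p \/ p) -> p) /\ p) \/ p)
  12. ~((((p \/ p) -> p) /\ p) \/ p)
  13. (((q \/ p) \/ (q /\ p)) /\ ((p -> q) -> (q /\ p)))
  14. ~(((q \/ p) \/ (q /\ p)) /\ ((p -> q) -> (q /\ p)))
  15. ~~(((q \/ p) \/ (q /\ p)) /\ ((p -> q) -> (q /\ p)))
  16. ~~~(((q \/ p) \/ (q /\ p)) /\ ((p -> q) -> (q /\ p)))
  17. (~((((p \/ p) -> p) /\ p) \/ p) -> ~~~(((q \/ p) \/ (q /\ p)) /\ ((p -> q) -> (q /\ p))))
Total distinct subformulas = 17

17


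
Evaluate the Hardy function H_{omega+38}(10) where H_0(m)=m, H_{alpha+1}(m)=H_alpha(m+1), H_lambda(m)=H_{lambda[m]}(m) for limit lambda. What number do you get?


H_{omega+38}(10):
Unwind the 38 successor steps: H_{omega+38}(10) = H_omega(10+38) = H_omega(48).
H_omega(m) = H_m(m) = m + m = 2m.
Result = 2 * 48 = 96

96


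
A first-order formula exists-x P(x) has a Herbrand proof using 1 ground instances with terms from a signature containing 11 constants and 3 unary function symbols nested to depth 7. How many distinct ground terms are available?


Herbrand terms by depth:
Depth 0: 11 constants
Depth 1: 33 new terms (running total: 44)
Depth 2: 99 new terms (running total: 143)
Depth 3: 297 new terms (running total: 440)
Depth 4: 891 new terms (running total: 1331)
Depth 5: 2673 new terms (running total: 4004)
Depth 6: 8019 new terms (running total: 12023)
Depth 7: 24057 new terms (running total: 36080)
Total distinct ground terms = 36080

36080


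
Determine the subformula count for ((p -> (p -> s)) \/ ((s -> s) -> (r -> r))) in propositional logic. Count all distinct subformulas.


Formula: ((p -> (p -> s)) \/ ((s -> s) -> (r -> r)))
Subformulas found:
  1. s
  2. r
  3. p
  4. (p -> s)
  5. (r -> r)
  6. (s -> s)
  7. (p -> (p -> s))
  8. ((s -> s) -> (r -> r))
  9. ((p -> (p -> s)) \/ ((s -> s) -> (r -> r)))
Total distinct subformulas = 9

9


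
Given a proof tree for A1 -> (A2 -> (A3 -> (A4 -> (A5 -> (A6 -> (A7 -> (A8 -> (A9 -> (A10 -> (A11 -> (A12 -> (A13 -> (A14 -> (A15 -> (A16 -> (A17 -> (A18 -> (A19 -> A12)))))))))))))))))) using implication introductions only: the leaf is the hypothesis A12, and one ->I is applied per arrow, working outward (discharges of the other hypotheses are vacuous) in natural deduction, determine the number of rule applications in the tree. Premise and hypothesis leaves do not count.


The formula has 19 arrows (->); its innermost consequent A12 is one of the antecedents,
so the proof starts from the hypothesis leaf A12 (not a rule application) and closes one arrow per ->I.
Building A1 -> (A2 -> (A3 -> (A4 -> (A5 -> (A6 -> (A7 -> (A8 -> (A9 -> (A10 -> (A11 -> (A12 -> (A13 -> (A14 -> (A15 -> (A16 -> (A17 -> (A18 -> (A19 -> A12)))))))))))))))))) therefore takes 19 nested implication introductions.
Total inference nodes = 19

19


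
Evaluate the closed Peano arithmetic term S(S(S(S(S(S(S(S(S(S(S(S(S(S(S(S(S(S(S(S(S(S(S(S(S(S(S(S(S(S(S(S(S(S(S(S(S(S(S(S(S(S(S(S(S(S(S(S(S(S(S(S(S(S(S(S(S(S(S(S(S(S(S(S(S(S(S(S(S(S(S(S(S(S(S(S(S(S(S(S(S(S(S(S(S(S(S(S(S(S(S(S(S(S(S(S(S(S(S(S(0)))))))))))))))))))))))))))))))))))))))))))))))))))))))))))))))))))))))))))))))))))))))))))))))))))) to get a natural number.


Counting successors applied to 0:
100 applications of S to 0 = 100

100


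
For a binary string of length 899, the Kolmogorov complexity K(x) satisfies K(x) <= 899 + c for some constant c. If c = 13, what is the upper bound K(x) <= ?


K(x) <= |x| + c = 899 + 13 = 912

912


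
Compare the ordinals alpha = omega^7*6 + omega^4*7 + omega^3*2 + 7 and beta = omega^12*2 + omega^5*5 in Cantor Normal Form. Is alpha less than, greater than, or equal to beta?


Compare term by term from highest exponent:
alpha = omega^7*6 + omega^4*7 + omega^3*2 + 7
beta = omega^12*2 + omega^5*5
Term 1: alpha has omega^7*6, beta has omega^12*2
Term 2: alpha has omega^4*7, beta has omega^5*5
Term 3: alpha has omega^3*2, beta has omega^0*0
Term 4: alpha has omega^0*7, beta has omega^0*0
Result: alpha < beta

alpha < beta


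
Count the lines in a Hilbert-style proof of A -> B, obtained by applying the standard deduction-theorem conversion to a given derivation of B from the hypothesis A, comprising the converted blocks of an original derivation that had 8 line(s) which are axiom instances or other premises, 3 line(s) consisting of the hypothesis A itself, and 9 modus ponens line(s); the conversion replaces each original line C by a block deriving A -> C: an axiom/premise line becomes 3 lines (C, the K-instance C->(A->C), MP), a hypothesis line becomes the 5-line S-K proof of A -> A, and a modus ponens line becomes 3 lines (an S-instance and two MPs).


Deduction-theorem conversion, block by block:
- 8 axiom/premise lines -> 3 lines each = 24
- 3 hypothesis lines -> 5 lines each (identity proof A->A) = 15
- 9 MP lines -> 3 lines each (S-instance, MP, MP) = 27
Total = 24 + 15 + 27 = 66 lines.

66


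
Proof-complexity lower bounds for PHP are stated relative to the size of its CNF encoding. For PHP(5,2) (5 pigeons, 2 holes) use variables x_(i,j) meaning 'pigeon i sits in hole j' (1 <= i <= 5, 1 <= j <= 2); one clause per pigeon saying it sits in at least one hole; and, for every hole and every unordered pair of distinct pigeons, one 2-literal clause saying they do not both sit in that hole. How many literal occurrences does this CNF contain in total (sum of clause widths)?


PHP(5,2): 5 pigeons, 2 holes, 5*2 = 10 variables.
- pigeon clauses: one per pigeon -> 5 clauses of width 2 -> 10 literals
- hole clauses: 2 holes * C(5,2) = 2 * 10 -> 20 clauses of width 2 -> 40 literals
Total literal occurrences = 10 + 40 = 50

50


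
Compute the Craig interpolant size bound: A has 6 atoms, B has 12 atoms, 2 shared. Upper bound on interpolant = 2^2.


Shared atoms = 2
Craig interpolant size bound = 2^2
= 4

4


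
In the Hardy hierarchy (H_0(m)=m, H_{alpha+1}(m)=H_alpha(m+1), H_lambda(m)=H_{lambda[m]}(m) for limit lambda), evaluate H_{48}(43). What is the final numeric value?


H_48(43):
For finite ordinals k, H_k(n) = n + k (each successor step adds 1).
H_48(43) = 43 + 48 = 91

91


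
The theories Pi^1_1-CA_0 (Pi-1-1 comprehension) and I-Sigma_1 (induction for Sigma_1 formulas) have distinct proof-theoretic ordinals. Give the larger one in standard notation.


Proof-theoretic ordinal of Pi^1_1-CA_0 (Pi-1-1 comprehension): psi_0(Omega_omega)
Proof-theoretic ordinal of I-Sigma_1 (induction for Sigma_1 formulas): omega^omega
Comparing: omega^omega < psi_0(Omega_omega).
The larger ordinal is psi_0(Omega_omega) (from Pi^1_1-CA_0 (Pi-1-1 comprehension)).

psi_0(Omega_omega)


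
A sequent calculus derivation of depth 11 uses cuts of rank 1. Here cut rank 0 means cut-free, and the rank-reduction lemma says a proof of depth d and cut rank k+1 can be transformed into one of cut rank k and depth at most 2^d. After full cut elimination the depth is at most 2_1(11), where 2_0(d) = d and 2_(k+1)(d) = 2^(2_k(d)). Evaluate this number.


Each rank reduction sends depth d to at most 2^d; cut rank r needs r reductions.
2_0(11) = 11
2_1(11) = 2^11 = 2048
Cut-free depth bound = 2048

2048


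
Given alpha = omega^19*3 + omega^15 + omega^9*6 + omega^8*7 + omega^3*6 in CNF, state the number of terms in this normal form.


CNF: omega^19*3 + omega^15 + omega^9*6 + omega^8*7 + omega^3*6
Count the summands separated by '+':
  term 1: omega^19*3
  term 2: omega^15
  term 3: omega^9*6
  term 4: omega^8*7
  term 5: omega^3*6
Total terms = 5

5


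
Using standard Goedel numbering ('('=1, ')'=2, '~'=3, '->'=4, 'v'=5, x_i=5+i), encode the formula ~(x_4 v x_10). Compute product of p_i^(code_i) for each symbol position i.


Formula: ~(x_4 v x_10)
Symbol codes: [3, 1, 9, 5, 15, 2]
Primes: [2, 3, 5, 7, 11, 13]
p_1^3 = 2^3 = 8
p_2^1 = 3^1 = 3
p_3^9 = 5^9 = 1953125
p_4^5 = 7^5 = 16807
p_5^15 = 11^15 = 4177248169415651
p_6^2 = 13^2 = 169
Product = 556171157212000079734359375000

556171157212000079734359375000


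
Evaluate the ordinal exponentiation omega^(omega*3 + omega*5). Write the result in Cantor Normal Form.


omega^(omega*3 + omega*5):
Both terms of the exponent have the same exponent 1, so they merge: omega*3 + omega*5 = omega*(3+5) = omega*8.
omega raised to a CNF ordinal is a single CNF term: Result = omega^(omega*8)

omega^(omega*8)


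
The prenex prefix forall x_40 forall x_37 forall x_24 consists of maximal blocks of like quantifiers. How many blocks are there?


Alternations = 0.
Blocks = alternations + 1 = 1

1


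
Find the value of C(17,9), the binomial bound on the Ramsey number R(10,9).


R(10,9) <= C(10+9-2, 10-1) = C(17, 9)
C(17, 9) = 17! / (9! * 8!)
= 24310

24310


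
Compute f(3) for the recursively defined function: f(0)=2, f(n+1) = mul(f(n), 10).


f(0) = 2
f(1) = mul(f(0), 10) = mul(2, 10) = 20
f(2) = mul(f(1), 10) = mul(20, 10) = 200
f(3) = mul(f(2), 10) = mul(200, 10) = 2000


2000


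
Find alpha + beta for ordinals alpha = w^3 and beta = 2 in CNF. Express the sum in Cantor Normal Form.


Ordinal addition w^3 + 2:
Leading exponent of alpha (3) > leading exponent of beta (0).
Since alpha's term has higher exponent than beta's leading term,
the sum is simply alpha followed by beta.
Result = w^3 + 2

w^3 + 2


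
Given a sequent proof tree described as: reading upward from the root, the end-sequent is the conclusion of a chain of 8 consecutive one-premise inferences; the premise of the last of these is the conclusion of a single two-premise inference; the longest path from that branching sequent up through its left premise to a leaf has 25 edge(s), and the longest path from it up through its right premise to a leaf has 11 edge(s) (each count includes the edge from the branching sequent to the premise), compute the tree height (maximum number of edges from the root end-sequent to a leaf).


Longest path through the left premise: 25 edges (measured from the branching sequent)
Longest path through the right premise: 11 edges
Height of the subtree rooted at the branching sequent: max(25, 11) = 25
The branching sequent sits 8 edges above the root (the chain of one-premise inferences), so height = 25 + 8 = 33

33


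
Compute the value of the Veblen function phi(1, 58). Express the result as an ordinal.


phi(1, 58):
phi(1, beta) = epsilon_beta (the beta-th epsilon number).
phi(1, 58) = epsilon_58

epsilon_58


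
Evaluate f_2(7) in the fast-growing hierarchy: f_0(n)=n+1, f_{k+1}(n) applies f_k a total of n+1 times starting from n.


f_2(7) = f_1^8(7)
f_1(m) = 2m + 1.
Iterating: f_1^k(n) = 2^k*(n+1) - 1.
f_2(7) = 2^8*(7+1) - 1 = 256*8 - 1 = 2047

2047


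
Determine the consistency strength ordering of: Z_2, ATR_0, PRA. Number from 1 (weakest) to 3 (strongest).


Ordering by consistency strength:
1. PRA
2. ATR_0
3. Z_2


Z_2=3, ATR_0=2, PRA=1


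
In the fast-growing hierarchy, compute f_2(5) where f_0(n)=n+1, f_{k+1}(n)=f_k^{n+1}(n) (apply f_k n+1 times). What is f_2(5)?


f_2(5) = f_1^6(5)
f_1(m) = 2m + 1.
Iterating: f_1^k(n) = 2^k*(n+1) - 1.
f_2(5) = 2^6*(5+1) - 1 = 64*6 - 1 = 383

383


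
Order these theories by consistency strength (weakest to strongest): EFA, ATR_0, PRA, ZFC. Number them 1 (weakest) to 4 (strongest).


Ordering by consistency strength:
1. EFA
2. PRA
3. ATR_0
4. ZFC


EFA=1, ATR_0=3, PRA=2, ZFC=4


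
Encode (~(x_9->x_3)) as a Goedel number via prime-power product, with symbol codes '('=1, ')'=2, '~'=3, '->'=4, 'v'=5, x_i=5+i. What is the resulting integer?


Formula: (~(x_9->x_3))
Symbol codes: [1, 3, 1, 14, 4, 8, 2, 2]
Primes: [2, 3, 5, 7, 11, 13, 17, 19]
p_1^1 = 2^1 = 2
p_2^3 = 3^3 = 27
p_3^1 = 5^1 = 5
p_4^14 = 7^14 = 678223072849
p_5^4 = 11^4 = 14641
p_6^8 = 13^8 = 815730721
p_7^2 = 17^2 = 289
p_8^2 = 19^2 = 361
Product = 228170202643571407959053628183870

228170202643571407959053628183870


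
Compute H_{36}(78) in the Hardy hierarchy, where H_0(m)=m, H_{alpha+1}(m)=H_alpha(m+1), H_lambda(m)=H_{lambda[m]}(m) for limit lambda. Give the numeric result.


H_36(78):
For finite ordinals k, H_k(n) = n + k (each successor step adds 1).
H_36(78) = 78 + 36 = 114

114


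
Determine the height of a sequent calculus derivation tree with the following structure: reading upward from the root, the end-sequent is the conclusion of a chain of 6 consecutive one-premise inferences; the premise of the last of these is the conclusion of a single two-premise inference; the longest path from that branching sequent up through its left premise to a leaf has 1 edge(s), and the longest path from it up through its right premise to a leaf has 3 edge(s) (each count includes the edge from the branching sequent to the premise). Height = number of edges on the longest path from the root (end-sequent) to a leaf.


Longest path through the left premise: 1 edges (measured from the branching sequent)
Longest path through the right premise: 3 edges
Height of the subtree rooted at the branching sequent: max(1, 3) = 3
The branching sequent sits 6 edges above the root (the chain of one-premise inferences), so height = 3 + 6 = 9

9


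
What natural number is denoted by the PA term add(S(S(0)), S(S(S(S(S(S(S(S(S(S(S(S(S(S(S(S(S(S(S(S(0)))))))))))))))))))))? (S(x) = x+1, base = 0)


add(S^2(0), S^20(0)):
S^2(0) = 2
S^20(0) = 20
2 + 20 = 22

22


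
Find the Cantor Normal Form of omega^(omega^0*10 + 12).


omega^(omega^0*10 + 12):
omega^0 = 1, so the exponent is 10 + 12 = 22 (finite ordinal addition).
Result = omega^22, already a single CNF term.

omega^22


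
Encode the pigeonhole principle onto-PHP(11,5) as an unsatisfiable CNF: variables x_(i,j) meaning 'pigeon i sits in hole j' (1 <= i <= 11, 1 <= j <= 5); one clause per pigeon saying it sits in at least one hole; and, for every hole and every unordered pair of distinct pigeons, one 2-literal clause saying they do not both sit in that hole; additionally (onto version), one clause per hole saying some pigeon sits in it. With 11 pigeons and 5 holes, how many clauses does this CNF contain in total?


onto-PHP(11,5): 11 pigeons, 5 holes, 11*5 = 55 variables.
- pigeon clauses: one per pigeon -> 11 clauses
- hole clauses: 5 holes * C(11,2) = 5 * 55 -> 275 clauses
- onto clauses: one per hole -> 5 clauses
Total clauses = 11 + 275 + 5 = 291

291


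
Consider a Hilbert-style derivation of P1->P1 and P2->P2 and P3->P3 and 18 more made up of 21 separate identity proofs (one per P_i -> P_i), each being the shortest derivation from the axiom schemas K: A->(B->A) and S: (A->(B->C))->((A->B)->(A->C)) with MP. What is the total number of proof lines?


The shortest proof of A->A from K and S in the Hilbert calculus has exactly 5 lines:
(1) K instance A->((A->A)->A), (2) S instance, (3) MP on 1,2, (4) K instance A->(A->A), (5) MP on 3,4.
For 21 independent identities: 21 * 5 = 105 lines total.

105


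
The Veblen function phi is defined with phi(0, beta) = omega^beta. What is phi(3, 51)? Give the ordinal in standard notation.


phi(3, 51):
phi(3, beta) = eta_beta (the beta-th eta number, fixed point of zeta).
phi(3, 51) = eta_51

eta_51


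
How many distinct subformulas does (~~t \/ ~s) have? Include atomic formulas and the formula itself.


Formula: (~~t \/ ~s)
Subformulas found:
  1. t
  2. s
  3. ~s
  4. ~t
  5. ~~t
  6. (~~t \/ ~s)
Total distinct subformulas = 6

6


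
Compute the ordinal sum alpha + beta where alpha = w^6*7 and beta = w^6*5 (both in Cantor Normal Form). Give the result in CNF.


Ordinal addition w^6*7 + w^6*5:
Both terms have the same exponent 6.
w^e*c + w^e*d = w^e*(c+d).
Result = w^6*(7+5) = w^6*12

w^6*12


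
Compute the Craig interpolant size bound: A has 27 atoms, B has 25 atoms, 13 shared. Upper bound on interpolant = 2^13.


Shared atoms = 13
Craig interpolant size bound = 2^13
= 8192

8192


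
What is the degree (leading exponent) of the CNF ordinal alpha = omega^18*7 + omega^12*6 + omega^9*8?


CNF: omega^18*7 + omega^12*6 + omega^9*8
The leading term is omega^18*7, which has exponent 18.

18


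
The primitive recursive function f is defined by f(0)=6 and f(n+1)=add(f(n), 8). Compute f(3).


f(0) = 6
f(1) = add(f(0), 8) = add(6, 8) = 14
f(2) = add(f(1), 8) = add(14, 8) = 22
f(3) = add(f(2), 8) = add(22, 8) = 30


30


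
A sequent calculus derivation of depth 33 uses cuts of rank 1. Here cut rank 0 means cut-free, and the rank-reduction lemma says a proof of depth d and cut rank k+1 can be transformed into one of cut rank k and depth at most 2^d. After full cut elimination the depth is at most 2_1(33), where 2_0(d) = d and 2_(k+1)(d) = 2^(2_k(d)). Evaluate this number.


Each rank reduction sends depth d to at most 2^d; cut rank r needs r reductions.
2_0(33) = 33
2_1(33) = 2^33 = 8589934592
Cut-free depth bound = 8589934592

8589934592


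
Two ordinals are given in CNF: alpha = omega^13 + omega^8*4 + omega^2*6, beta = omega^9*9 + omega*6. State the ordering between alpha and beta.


Compare term by term from highest exponent:
alpha = omega^13 + omega^8*4 + omega^2*6
beta = omega^9*9 + omega*6
Term 1: alpha has omega^13*1, beta has omega^9*9
Term 2: alpha has omega^8*4, beta has omega^1*6
Term 3: alpha has omega^2*6, beta has omega^0*0
Result: alpha > beta

alpha > beta


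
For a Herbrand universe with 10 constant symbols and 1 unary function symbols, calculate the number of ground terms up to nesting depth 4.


Herbrand terms by depth:
Depth 0: 10 constants
Depth 1: 10 new terms (running total: 20)
Depth 2: 10 new terms (running total: 30)
Depth 3: 10 new terms (running total: 40)
Depth 4: 10 new terms (running total: 50)
Total distinct ground terms = 50

50


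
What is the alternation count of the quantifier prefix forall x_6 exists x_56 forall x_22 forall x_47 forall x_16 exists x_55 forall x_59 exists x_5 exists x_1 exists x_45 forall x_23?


Walk the prefix and count type changes:
  position 1: forall -> exists <-- alternation
  position 2: exists -> forall <-- alternation
  position 3: forall -> forall
  position 4: forall -> forall
  position 5: forall -> exists <-- alternation
  position 6: exists -> forall <-- alternation
  position 7: forall -> exists <-- alternation
  position 8: exists -> exists
  position 9: exists -> exists
  position 10: exists -> forall <-- alternation
Total alternations = 6

6


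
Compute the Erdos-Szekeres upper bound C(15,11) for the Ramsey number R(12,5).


R(12,5) <= C(12+5-2, 12-1) = C(15, 11)
C(15, 11) = 15! / (11! * 4!)
= 1365

1365


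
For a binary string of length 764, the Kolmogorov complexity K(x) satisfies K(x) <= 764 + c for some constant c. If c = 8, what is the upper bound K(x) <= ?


K(x) <= |x| + c = 764 + 8 = 772

772


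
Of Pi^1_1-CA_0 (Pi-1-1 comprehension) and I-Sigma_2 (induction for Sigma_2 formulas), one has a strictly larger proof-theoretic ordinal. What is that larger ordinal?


Proof-theoretic ordinal of Pi^1_1-CA_0 (Pi-1-1 comprehension): psi_0(Omega_omega)
Proof-theoretic ordinal of I-Sigma_2 (induction for Sigma_2 formulas): omega^(omega^omega)
Comparing: omega^(omega^omega) < psi_0(Omega_omega).
The larger ordinal is psi_0(Omega_omega) (from Pi^1_1-CA_0 (Pi-1-1 comprehension)).

psi_0(Omega_omega)


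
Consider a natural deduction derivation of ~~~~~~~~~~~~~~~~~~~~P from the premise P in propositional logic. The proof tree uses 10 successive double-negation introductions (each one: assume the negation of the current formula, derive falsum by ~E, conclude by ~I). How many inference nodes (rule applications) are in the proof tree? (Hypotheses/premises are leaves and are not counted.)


Each double-negation introduction (from C infer ~~C) uses 2 inference nodes: one ~E (C and ~C give falsum) and one ~I (discharge ~C).
10 double negations = 10 * 2 = 20 inference nodes.

20


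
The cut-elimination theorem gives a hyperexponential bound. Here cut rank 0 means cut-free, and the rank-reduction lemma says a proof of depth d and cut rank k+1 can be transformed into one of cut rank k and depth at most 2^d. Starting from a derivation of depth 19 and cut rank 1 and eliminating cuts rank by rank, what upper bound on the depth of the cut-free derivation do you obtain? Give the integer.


Each rank reduction sends depth d to at most 2^d; cut rank r needs r reductions.
2_0(19) = 19
2_1(19) = 2^19 = 524288
Cut-free depth bound = 524288

524288


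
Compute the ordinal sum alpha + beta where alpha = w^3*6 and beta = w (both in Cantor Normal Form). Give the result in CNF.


Ordinal addition w^3*6 + w:
Leading exponent of alpha (3) > leading exponent of beta (1).
Since alpha's term has higher exponent than beta's leading term,
the sum is simply alpha followed by beta.
Result = w^3*6 + w

w^3*6 + w


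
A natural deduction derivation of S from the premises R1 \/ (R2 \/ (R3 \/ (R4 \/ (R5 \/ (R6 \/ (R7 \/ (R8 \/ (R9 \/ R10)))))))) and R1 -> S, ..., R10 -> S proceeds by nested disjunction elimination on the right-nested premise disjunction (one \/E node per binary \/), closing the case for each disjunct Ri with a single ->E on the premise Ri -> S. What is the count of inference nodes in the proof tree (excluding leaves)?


The premise R1 \/ (R2 \/ (R3 \/ (R4 \/ (R5 \/ (R6 \/ (R7 \/ (R8 \/ (R9 \/ R10)))))))) contains 10 disjuncts, hence 9 binary \/ connectives.
- Each binary \/ is eliminated once: 9 \/E nodes.
- Each of the 10 cases Ri derives S by one ->E with Ri -> S: 10 ->E nodes.
Total = 9 + 10 = 19

19


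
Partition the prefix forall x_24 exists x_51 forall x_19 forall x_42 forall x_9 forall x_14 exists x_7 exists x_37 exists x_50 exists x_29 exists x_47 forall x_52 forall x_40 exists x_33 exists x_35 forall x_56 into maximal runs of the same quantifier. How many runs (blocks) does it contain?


Alternations = 6.
Blocks = alternations + 1 = 7

7


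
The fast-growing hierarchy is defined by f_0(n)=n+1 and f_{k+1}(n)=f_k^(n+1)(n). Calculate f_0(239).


f_0(239) = 239 + 1 = 240

240


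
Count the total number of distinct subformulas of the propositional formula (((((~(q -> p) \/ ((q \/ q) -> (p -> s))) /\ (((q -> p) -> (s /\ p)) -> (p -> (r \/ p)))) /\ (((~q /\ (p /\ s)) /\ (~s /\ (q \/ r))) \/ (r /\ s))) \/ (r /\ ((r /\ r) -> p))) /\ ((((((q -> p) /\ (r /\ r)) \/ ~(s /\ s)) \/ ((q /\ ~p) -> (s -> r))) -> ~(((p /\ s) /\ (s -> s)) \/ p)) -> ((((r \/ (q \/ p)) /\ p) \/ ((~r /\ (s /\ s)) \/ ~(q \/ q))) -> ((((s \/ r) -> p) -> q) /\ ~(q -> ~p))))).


Formula: (((((~(q -> p) \/ ((q \/ q) -> (p -> s))) /\ (((q -> p) -> (s /\ p)) -> (p -> (r \/ p)))) /\ (((~q /\ (p /\ s)) /\ (~s /\ (q \/ r))) \/ (r /\ s))) \/ (r /\ ((r /\ r) -> p))) /\ ((((((q -> p) /\ (r /\ r)) \/ ~(s /\ s)) \/ ((q /\ ~p) -> (s -> r))) -> ~(((p /\ s) /\ (s -> s)) \/ p)) -> ((((r \/ (q \/ p)) /\ p) \/ ((~r /\ (s /\ s)) \/ ~(q \/ q))) -> ((((s \/ r) -> p) -> q) /\ ~(q -> ~p)))))
Subformulas found:
  1. r
  2. p
  3. q
  4. s
  5. ~p
  6. ~s
  7. ~r
  8. ~q
  9. (s /\ s)
  10. (q -> p)
  11. (s /\ p)
  12. (q \/ r)
  13. (r /\ r)
  14. (r \/ p)
  15. (s -> s)
  16. (q \/ p)
  17. (s -> r)
  18. (r /\ s)
  19. (p /\ s)
  20. (p -> s)
  21. (s \/ r)
  22. (q \/ q)
  23. ~(q -> p)
  24. ~(s /\ s)
  25. (q /\ ~p)
  26. ~(q \/ q)
  27. (q -> ~p)
  28. ~(q -> ~p)
  29. ((s \/ r) -> p)
  30. (r \/ (q \/ p))
  31. ((r /\ r) -> p)
  32. (p -> (r \/ p))
  33. (~s /\ (q \/ r))
  34. (~q /\ (p /\ s))
  35. (~r /\ (s /\ s))
  36. ((r \/ (q \/ p)) /\ p)
  37. (r /\ ((r /\ r) -> p))
  38. ((p /\ s) /\ (s -> s))
  39. ((q \/ q) -> (p -> s))
  40. ((q -> p) /\ (r /\ r))
  41. (((s \/ r) -> p) -> q)
  42. ((q -> p) -> (s /\ p))
  43. ((q /\ ~p) -> (s -> r))
  44. (((p /\ s) /\ (s -> s)) \/ p)
  45. ~(((p /\ s) /\ (s -> s)) \/ p)
  46. ((~r /\ (s /\ s)) \/ ~(q \/ q))
  47. (~(q -> p) \/ ((q \/ q) -> (p -> s)))
  48. (((q -> p) /\ (r /\ r)) \/ ~(s /\ s))
  49. ((~q /\ (p /\ s)) /\ (~s /\ (q \/ r)))
  50. ((((s \/ r) -> p) -> q) /\ ~(q -> ~p))
  51. (((q -> p) -> (s /\ p)) -> (p -> (r \/ p)))
  52. (((~q /\ (p /\ s)) /\ (~s /\ (q \/ r))) \/ (r /\ s))
  53. (((r \/ (q \/ p)) /\ p) \/ ((~r /\ (s /\ s)) \/ ~(q \/ q)))
  54. ((((q -> p) /\ (r /\ r)) \/ ~(s /\ s)) \/ ((q /\ ~p) -> (s -> r)))
  55. ((~(q -> p) \/ ((q \/ q) -> (p -> s))) /\ (((q -> p) -> (s /\ p)) -> (p -> (r \/ p))))
  56. (((((q -> p) /\ (r /\ r)) \/ ~(s /\ s)) \/ ((q /\ ~p) -> (s -> r))) -> ~(((p /\ s) /\ (s -> s)) \/ p))
  57. ((((r \/ (q \/ p)) /\ p) \/ ((~r /\ (s /\ s)) \/ ~(q \/ q))) -> ((((s \/ r) -> p) -> q) /\ ~(q -> ~p)))
  58. (((~(q -> p) \/ ((q \/ q) -> (p -> s))) /\ (((q -> p) -> (s /\ p)) -> (p -> (r \/ p)))) /\ (((~q /\ (p /\ s)) /\ (~s /\ (q \/ r))) \/ (r /\ s)))
  59. ((((~(q -> p) \/ ((q \/ q) -> (p -> s))) /\ (((q -> p) -> (s /\ p)) -> (p -> (r \/ p)))) /\ (((~q /\ (p /\ s)) /\ (~s /\ (q \/ r))) \/ (r /\ s))) \/ (r /\ ((r /\ r) -> p)))
  60. ((((((q -> p) /\ (r /\ r)) \/ ~(s /\ s)) \/ ((q /\ ~p) -> (s -> r))) -> ~(((p /\ s) /\ (s -> s)) \/ p)) -> ((((r \/ (q \/ p)) /\ p) \/ ((~r /\ (s /\ s)) \/ ~(q \/ q))) -> ((((s \/ r) -> p) -> q) /\ ~(q -> ~p))))
  61. (((((~(q -> p) \/ ((q \/ q) -> (p -> s))) /\ (((q -> p) -> (s /\ p)) -> (p -> (r \/ p)))) /\ (((~q /\ (p /\ s)) /\ (~s /\ (q \/ r))) \/ (r /\ s))) \/ (r /\ ((r /\ r) -> p))) /\ ((((((q -> p) /\ (r /\ r)) \/ ~(s /\ s)) \/ ((q /\ ~p) -> (s -> r))) -> ~(((p /\ s) /\ (s -> s)) \/ p)) -> ((((r \/ (q \/ p)) /\ p) \/ ((~r /\ (s /\ s)) \/ ~(q \/ q))) -> ((((s \/ r) -> p) -> q) /\ ~(q -> ~p)))))
Total distinct subformulas = 61

61


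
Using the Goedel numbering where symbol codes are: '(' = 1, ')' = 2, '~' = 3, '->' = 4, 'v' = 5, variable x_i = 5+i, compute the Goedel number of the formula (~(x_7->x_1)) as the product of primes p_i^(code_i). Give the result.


Formula: (~(x_7->x_1))
Symbol codes: [1, 3, 1, 12, 4, 6, 2, 2]
Primes: [2, 3, 5, 7, 11, 13, 17, 19]
p_1^1 = 2^1 = 2
p_2^3 = 3^3 = 27
p_3^1 = 5^1 = 5
p_4^12 = 7^12 = 13841287201
p_5^4 = 11^4 = 14641
p_6^6 = 13^6 = 4826809
p_7^2 = 17^2 = 289
p_8^2 = 19^2 = 361
Product = 27553460046319455133323708270

27553460046319455133323708270


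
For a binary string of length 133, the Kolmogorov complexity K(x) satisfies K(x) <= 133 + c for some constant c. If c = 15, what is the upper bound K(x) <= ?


K(x) <= |x| + c = 133 + 15 = 148

148


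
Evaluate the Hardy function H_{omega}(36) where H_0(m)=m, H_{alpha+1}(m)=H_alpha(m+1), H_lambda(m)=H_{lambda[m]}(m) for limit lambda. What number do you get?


H_{omega}(36):
H_omega(m) = H_m(m) = m + m = 2m.
Result = 2 * 36 = 72

72


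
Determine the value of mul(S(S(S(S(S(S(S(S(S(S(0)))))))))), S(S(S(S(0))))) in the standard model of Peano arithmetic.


mul(S^10(0), S^4(0)):
S^10(0) = 10
S^4(0) = 4
10 * 4 = 40

40


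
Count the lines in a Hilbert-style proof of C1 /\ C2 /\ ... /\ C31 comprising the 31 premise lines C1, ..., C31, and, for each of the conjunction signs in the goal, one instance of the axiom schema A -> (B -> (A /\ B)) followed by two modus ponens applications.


Conjoining 31 premises:
- 31 premise lines
- the goal has 30 conjunction signs; each costs 1 axiom instance + 2 MP = 3 lines: 3 * 30 = 90
Total = 31 + 90 = 121 lines.

121


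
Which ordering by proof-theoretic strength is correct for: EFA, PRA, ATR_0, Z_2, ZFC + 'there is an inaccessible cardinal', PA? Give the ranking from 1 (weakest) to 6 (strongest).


Ordering by consistency strength:
1. EFA
2. PRA
3. PA
4. ATR_0
5. Z_2
6. ZFC + 'there is an inaccessible cardinal'


EFA=1, PRA=2, ATR_0=4, Z_2=5, ZFC + 'there is an inaccessible cardinal'=6, PA=3


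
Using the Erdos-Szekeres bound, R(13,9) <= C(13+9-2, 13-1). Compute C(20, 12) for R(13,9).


R(13,9) <= C(13+9-2, 13-1) = C(20, 12)
C(20, 12) = 20! / (12! * 8!)
= 125970

125970


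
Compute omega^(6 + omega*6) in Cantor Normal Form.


omega^(6 + omega*6):
In ordinal addition a term is absorbed by a following term of strictly larger exponent: 0 < 1, so 6 + omega*6 = omega*6.
omega raised to a CNF ordinal is a single CNF term: Result = omega^(omega*6)

omega^(omega*6)


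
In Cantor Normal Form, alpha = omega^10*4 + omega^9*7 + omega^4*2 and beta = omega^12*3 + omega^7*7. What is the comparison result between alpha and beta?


Compare term by term from highest exponent:
alpha = omega^10*4 + omega^9*7 + omega^4*2
beta = omega^12*3 + omega^7*7
Term 1: alpha has omega^10*4, beta has omega^12*3
Term 2: alpha has omega^9*7, beta has omega^7*7
Term 3: alpha has omega^4*2, beta has omega^0*0
Result: alpha < beta

alpha < beta


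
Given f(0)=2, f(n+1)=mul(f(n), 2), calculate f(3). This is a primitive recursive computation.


f(0) = 2
f(1) = mul(f(0), 2) = mul(2, 2) = 4
f(2) = mul(f(1), 2) = mul(4, 2) = 8
f(3) = mul(f(2), 2) = mul(8, 2) = 16


16


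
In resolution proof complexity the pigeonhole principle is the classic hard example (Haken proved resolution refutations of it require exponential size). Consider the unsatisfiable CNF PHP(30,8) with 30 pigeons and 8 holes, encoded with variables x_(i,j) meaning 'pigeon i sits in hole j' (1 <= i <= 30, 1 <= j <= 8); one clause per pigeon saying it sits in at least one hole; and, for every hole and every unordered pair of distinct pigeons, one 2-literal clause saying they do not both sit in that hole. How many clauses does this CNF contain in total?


PHP(30,8): 30 pigeons, 8 holes, 30*8 = 240 variables.
- pigeon clauses: one per pigeon -> 30 clauses
- hole clauses: 8 holes * C(30,2) = 8 * 435 -> 3480 clauses
Total clauses = 30 + 3480 = 3510

3510


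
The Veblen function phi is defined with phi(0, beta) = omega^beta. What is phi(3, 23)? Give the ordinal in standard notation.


phi(3, 23):
phi(3, beta) = eta_beta (the beta-th eta number, fixed point of zeta).
phi(3, 23) = eta_23

eta_23


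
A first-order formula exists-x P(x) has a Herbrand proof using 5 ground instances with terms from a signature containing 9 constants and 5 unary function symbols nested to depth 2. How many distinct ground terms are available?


Herbrand terms by depth:
Depth 0: 9 constants
Depth 1: 45 new terms (running total: 54)
Depth 2: 225 new terms (running total: 279)
Total distinct ground terms = 279

279


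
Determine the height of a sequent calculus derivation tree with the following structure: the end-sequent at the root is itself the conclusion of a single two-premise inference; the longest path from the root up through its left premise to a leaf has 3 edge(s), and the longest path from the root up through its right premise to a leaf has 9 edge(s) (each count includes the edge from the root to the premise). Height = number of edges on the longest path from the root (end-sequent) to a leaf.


Longest path through the left premise: 3 edges (measured from the branching sequent)
Longest path through the right premise: 9 edges
Height of the subtree rooted at the branching sequent: max(3, 9) = 9
The branching sequent is the root itself.
Total height = 9

9


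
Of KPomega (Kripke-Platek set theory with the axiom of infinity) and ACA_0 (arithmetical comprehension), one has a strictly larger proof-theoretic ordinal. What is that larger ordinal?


Proof-theoretic ordinal of KPomega (Kripke-Platek set theory with the axiom of infinity): psi_0(epsilon_{Omega+1})
Proof-theoretic ordinal of ACA_0 (arithmetical comprehension): epsilon_0
Comparing: epsilon_0 < psi_0(epsilon_{Omega+1}).
The larger ordinal is psi_0(epsilon_{Omega+1}) (from KPomega (Kripke-Platek set theory with the axiom of infinity)).

psi_0(epsilon_{Omega+1})


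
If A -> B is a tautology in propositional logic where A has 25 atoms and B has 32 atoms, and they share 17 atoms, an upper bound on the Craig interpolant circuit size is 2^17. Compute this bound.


Shared atoms = 17
Craig interpolant size bound = 2^17
= 131072

131072


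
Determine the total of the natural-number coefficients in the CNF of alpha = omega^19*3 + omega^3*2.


CNF: omega^19*3 + omega^3*2
Coefficients: 3 + 2 = 5

5


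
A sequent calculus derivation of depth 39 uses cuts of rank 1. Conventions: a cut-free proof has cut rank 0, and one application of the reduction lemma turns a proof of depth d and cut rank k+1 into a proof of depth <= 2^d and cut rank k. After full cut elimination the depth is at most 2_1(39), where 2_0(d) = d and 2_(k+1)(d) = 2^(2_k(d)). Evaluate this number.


Each rank reduction sends depth d to at most 2^d; cut rank r needs r reductions.
2_0(39) = 39
2_1(39) = 2^39 = 549755813888
Cut-free depth bound = 549755813888

549755813888


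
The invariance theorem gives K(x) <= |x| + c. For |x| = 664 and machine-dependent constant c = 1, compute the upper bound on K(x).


K(x) <= |x| + c = 664 + 1 = 665

665


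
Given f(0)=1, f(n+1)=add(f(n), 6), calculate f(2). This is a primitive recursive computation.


f(0) = 1
f(1) = add(f(0), 6) = add(1, 6) = 7
f(2) = add(f(1), 6) = add(7, 6) = 13


13


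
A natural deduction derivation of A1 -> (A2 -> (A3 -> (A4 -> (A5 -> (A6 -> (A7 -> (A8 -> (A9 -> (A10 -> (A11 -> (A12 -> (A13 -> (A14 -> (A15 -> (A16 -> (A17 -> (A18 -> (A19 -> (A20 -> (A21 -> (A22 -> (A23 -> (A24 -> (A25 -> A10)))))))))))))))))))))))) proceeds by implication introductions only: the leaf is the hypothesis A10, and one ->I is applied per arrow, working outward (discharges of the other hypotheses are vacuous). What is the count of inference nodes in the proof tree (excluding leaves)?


The formula has 25 arrows (->); its innermost consequent A10 is one of the antecedents,
so the proof starts from the hypothesis leaf A10 (not a rule application) and closes one arrow per ->I.
Building A1 -> (A2 -> (A3 -> (A4 -> (A5 -> (A6 -> (A7 -> (A8 -> (A9 -> (A10 -> (A11 -> (A12 -> (A13 -> (A14 -> (A15 -> (A16 -> (A17 -> (A18 -> (A19 -> (A20 -> (A21 -> (A22 -> (A23 -> (A24 -> (A25 -> A10)))))))))))))))))))))))) therefore takes 25 nested implication introductions.
Total inference nodes = 25

25


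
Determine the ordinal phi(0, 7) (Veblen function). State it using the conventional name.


phi(0, 7):
phi(0, beta) = omega^beta by definition.
phi(0, 7) = omega^7

omega^7
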